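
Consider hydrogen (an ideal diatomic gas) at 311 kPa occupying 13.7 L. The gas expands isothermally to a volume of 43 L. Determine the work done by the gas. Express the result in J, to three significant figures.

Isothermal: W = nRT ln(V₂/V₁) = P₁V₁ ln(V₂/V₁).
P₁V₁ = (311 kPa)(13.7 L) = 4261 J.
W = 4261 × ln(43/13.7) = 4261 × 1.144
W_by_gas = 4873 J.

W ≈ 4870 J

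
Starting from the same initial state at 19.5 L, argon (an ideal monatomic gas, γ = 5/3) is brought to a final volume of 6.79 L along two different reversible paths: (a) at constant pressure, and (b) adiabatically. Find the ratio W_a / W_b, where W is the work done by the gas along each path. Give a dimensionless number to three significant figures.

Path (a) isobaric: W = P₁(V₂ − V₁) → W_a/(P₁V₁) = -0.6518.
Path (b) adiabatic: W = P₁V₁(1 − (V₁/V₂)^(γ−1))/(γ−1) → W_b/(P₁V₁) = -1.531.
W_a / W_b = -0.6518 / -1.531 = 0.4258.

W_a / W_b ≈ 0.426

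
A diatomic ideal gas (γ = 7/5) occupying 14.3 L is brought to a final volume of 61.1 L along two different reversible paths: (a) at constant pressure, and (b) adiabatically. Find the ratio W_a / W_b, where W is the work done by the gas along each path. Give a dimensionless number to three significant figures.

W_a / W_b ≈ 2.97

Path (a) isobaric: W = P₁(V₂ − V₁) → W_a/(P₁V₁) = 3.273.
Path (b) adiabatic: W = P₁V₁(1 − (V₁/V₂)^(γ−1))/(γ−1) → W_b/(P₁V₁) = 1.102.
W_a / W_b = 3.273 / 1.102 = 2.971.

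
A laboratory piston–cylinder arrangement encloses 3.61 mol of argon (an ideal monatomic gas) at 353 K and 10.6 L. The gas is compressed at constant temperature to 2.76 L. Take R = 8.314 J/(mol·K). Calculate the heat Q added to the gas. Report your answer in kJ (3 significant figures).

Q ≈ -14.3 kJ

Isothermal ⇒ ΔU = 0, so Q = W = nRT ln(V₂/V₁).
Q = (3.61)(8.314)(353) ln(2.76/10.6) = 10595 × -1.346 = -14257 J.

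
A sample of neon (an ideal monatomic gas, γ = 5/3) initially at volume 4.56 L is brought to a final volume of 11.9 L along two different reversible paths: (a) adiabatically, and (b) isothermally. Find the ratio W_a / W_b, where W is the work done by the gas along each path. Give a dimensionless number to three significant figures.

Path (a) adiabatic: W = P₁V₁(1 − (V₁/V₂)^(γ−1))/(γ−1) → W_a/(P₁V₁) = 0.7086.
Path (b) isothermal: W = P₁V₁ ln(V₂/V₁) → W_b/(P₁V₁) = 0.9592.
W_a / W_b = 0.7086 / 0.9592 = 0.7388.

W_a / W_b ≈ 0.739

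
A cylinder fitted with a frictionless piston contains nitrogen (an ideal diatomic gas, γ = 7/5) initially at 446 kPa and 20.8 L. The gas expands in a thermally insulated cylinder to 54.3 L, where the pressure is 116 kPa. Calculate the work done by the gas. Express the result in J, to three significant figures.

W ≈ 7450 J

Adiabatic: W = (P₁V₁ − P₂V₂)/(γ − 1) with γ = 7/5.
P₁V₁ = 9277 J, P₂V₂ = 6299 J.
W = (9277 − 6299) / 0.4 = 7445 J.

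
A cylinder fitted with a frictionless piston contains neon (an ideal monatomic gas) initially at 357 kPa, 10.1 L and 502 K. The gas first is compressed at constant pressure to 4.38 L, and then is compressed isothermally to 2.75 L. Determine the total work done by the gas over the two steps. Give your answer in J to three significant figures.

Step 1 (isobaric): W = PΔV = (357 kPa)(4.38 − 10.1 L) = -2042 J.
After step 1: P = 357 kPa, V = 4.38 L, T = 217.7 K.
Step 2 (isothermal): W = P₁V₁ ln(V₂/V₁) = (1564) ln(2.75/4.38) = -727.8 J.
W_total = -2042 − 727.8 = -2770 J.

W_total ≈ -2770 J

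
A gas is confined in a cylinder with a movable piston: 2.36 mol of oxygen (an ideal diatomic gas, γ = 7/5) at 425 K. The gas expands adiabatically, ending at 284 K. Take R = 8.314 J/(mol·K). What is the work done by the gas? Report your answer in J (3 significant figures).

Adiabatic ⇒ Q = 0, so W_by = −ΔU = nCᵥ(T₁ − T₂).
Cᵥ = 5R/2 = 20.79 J/(mol·K).
W = (2.36)(20.79)(425 − 284) = 6916 J.

W ≈ 6920 J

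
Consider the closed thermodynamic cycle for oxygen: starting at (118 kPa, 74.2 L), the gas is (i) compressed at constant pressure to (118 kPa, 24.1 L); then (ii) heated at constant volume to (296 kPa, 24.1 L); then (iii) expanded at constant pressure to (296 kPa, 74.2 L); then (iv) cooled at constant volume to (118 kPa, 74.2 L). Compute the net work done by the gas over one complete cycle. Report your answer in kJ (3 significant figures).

Constant-volume legs do no work.
W(i) = (118)(24.1 − 74.2) = -5912 J; W(iii) = (296)(74.2 − 24.1) = 14830 J.
W_net = -5912 + 14830 = 8918 J (the clockwise enclosed area).

W_net ≈ 8.92 kJ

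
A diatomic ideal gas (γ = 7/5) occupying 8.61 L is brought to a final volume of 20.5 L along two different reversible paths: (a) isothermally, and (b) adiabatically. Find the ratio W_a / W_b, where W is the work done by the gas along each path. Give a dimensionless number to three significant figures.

W_a / W_b ≈ 1.18

Path (a) isothermal: W = P₁V₁ ln(V₂/V₁) → W_a/(P₁V₁) = 0.8675.
Path (b) adiabatic: W = P₁V₁(1 − (V₁/V₂)^(γ−1))/(γ−1) → W_b/(P₁V₁) = 0.733.
W_a / W_b = 0.8675 / 0.733 = 1.184.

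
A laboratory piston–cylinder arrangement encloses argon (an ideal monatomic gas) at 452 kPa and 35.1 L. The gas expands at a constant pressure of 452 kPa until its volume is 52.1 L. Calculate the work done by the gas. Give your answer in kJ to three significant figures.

W ≈ 7.68 kJ

Isobaric: W = P ΔV.
W = (452 kPa)(52.1 − 35.1 L) = (452)(17) = 7684 J.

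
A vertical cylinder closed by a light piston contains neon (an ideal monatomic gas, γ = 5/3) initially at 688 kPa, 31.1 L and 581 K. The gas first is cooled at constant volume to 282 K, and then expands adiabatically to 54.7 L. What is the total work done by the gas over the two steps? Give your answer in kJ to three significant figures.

Step 1 (isochoric): W = 0 (constant volume).
After step 1: P = 333.9 kPa (V unchanged).
Step 2 (adiabatic): W = (P₁V₁ − P₂V₂)/(γ−1) = (10385 − 7127)/0.667 = 4887 J.
W_total = 0 + 4887 = 4887 J.

W_total ≈ 4.89 kJ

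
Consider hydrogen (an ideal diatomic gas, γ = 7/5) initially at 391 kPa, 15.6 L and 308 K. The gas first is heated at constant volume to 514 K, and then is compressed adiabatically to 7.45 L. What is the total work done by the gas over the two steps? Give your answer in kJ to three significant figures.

W_total ≈ -8.75 kJ

Step 1 (isochoric): W = 0 (constant volume).
After step 1: P = 652.5 kPa (V unchanged).
Step 2 (adiabatic): W = (P₁V₁ − P₂V₂)/(γ−1) = (10179 − 13680)/0.4 = -8753 J.
W_total = 0 − 8753 = -8753 J.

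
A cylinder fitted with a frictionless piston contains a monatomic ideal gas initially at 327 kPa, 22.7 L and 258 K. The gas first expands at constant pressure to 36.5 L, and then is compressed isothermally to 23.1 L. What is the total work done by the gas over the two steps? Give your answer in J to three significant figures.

W_total ≈ -948 J

Step 1 (isobaric): W = PΔV = (327 kPa)(36.5 − 22.7 L) = 4513 J.
After step 1: P = 327 kPa, V = 36.5 L, T = 414.8 K.
Step 2 (isothermal): W = P₁V₁ ln(V₂/V₁) = (11936) ln(23.1/36.5) = -5460 J.
W_total = 4513 − 5460 = -947.6 J.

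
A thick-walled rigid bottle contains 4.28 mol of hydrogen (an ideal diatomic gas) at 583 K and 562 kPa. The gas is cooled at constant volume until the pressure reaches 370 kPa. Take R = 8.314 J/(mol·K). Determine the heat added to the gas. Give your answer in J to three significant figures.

Constant volume ⇒ W = 0, so Q = ΔU = nCᵥΔT with Cᵥ = 5R/2 = 20.79 J/(mol·K).
At constant V, T₂/T₁ = P₂/P₁ ⇒ ΔT = T₁(P₂/P₁ − 1) = 583·(370/562 − 1) = -199.2 K.
ΔU = (4.28)(20.79)(-199.2) = -17719 J.

Q ≈ -17700 J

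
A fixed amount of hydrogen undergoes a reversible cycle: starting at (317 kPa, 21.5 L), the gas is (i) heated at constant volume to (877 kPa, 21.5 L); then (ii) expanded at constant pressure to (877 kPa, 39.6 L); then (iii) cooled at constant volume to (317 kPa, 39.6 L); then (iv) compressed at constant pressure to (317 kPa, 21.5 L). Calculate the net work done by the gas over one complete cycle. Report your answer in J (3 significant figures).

W_net ≈ 10100 J

Constant-volume legs do no work.
W(ii) = (877)(39.6 − 21.5) = 15874 J; W(iv) = (317)(21.5 − 39.6) = -5738 J.
W_net = 15874 − 5738 = 10136 J (the clockwise enclosed area).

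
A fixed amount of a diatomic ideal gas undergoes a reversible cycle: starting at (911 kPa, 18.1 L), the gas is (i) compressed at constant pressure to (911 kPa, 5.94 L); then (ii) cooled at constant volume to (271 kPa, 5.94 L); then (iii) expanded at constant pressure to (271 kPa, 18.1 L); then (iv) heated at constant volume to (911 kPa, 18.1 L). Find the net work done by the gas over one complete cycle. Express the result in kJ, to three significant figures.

Constant-volume legs do no work.
W(i) = (911)(5.94 − 18.1) = -11078 J; W(iii) = (271)(18.1 − 5.94) = 3295 J.
W_net = -11078 + 3295 = -7782 J (the counter-clockwise enclosed area).

W_net ≈ -7.78 kJ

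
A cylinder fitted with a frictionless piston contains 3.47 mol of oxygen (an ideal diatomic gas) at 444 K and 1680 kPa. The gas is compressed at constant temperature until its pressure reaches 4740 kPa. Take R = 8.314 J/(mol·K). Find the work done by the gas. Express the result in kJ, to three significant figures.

W ≈ -13.3 kJ

Isothermal process: W = nRT ln(V₂/V₁) = nRT ln(P₁/P₂).
W = (3.47)(8.314)(444) × ln(1680/4740)
  = 12809 × ln(0.3544) = 12809 × -1.037
W_by_gas = -13286 J.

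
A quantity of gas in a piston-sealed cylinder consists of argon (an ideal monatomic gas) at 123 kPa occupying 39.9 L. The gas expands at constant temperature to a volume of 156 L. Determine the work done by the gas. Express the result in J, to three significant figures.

W ≈ 6690 J

Isothermal: W = nRT ln(V₂/V₁) = P₁V₁ ln(V₂/V₁).
P₁V₁ = (123 kPa)(39.9 L) = 4908 J.
W = 4908 × ln(156/39.9) = 4908 × 1.363
W_by_gas = 6692 J.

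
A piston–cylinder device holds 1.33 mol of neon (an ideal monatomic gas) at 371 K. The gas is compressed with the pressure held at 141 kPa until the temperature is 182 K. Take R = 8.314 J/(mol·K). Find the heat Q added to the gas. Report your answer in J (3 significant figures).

Q ≈ -5220 J

Isobaric: W = nRΔT = (1.33)(8.314)(-189) = -2090 J.
ΔU = nCᵥΔT with Cᵥ = 3R/2: ΔU = (1.33)(12.47)(-189) = -3135 J.
Q = ΔU + W = -3135 − 2090 = -5225 J.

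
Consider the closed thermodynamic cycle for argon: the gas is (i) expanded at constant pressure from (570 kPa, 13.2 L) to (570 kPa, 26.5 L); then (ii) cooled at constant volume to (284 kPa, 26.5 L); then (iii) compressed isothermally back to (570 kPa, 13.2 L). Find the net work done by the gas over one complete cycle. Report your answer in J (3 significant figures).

Leg (i): W = PΔV = (570)(26.5 − 13.2) = 7581 J.
Leg (ii): W = 0.
Leg (iii): W = PᵢVᵢ ln(V_f/Vᵢ) = (7526) ln(13.2/26.5) = -5245 J.
W_net = 7581 − 5245 = 2336 J.

W_net ≈ 2340 J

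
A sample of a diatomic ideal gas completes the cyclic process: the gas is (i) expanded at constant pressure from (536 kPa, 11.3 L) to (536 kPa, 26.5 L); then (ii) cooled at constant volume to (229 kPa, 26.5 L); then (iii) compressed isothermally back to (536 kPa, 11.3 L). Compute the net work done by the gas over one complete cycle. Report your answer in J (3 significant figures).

W_net ≈ 2970 J

Leg (i): W = PΔV = (536)(26.5 − 11.3) = 8147 J.
Leg (ii): W = 0.
Leg (iii): W = PᵢVᵢ ln(V_f/Vᵢ) = (6068) ln(11.3/26.5) = -5172 J.
W_net = 8147 − 5172 = 2975 J.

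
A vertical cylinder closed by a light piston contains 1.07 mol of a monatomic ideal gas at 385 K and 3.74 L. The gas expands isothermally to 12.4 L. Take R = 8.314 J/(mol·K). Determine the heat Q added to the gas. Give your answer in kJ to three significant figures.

Q ≈ 4.11 kJ

Isothermal ⇒ ΔU = 0, so Q = W = nRT ln(V₂/V₁).
Q = (1.07)(8.314)(385) ln(12.4/3.74) = 3425 × 1.199 = 4105 J.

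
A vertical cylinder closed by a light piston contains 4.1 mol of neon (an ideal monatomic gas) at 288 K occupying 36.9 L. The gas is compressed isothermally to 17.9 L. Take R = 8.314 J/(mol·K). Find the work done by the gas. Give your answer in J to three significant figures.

W ≈ -7100 J

Isothermal: W = nRT ln(V₂/V₁).
W = (4.1)(8.314)(288) × ln(17.9/36.9)
  = 9817 × -0.7234
W_by_gas = -7102 J.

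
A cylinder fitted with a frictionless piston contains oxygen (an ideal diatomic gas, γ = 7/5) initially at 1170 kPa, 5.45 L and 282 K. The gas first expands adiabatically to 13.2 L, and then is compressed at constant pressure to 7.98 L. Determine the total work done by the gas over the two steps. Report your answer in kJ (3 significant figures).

W_total ≈ 2.98 kJ

Step 1 (adiabatic): W = (P₁V₁ − P₂V₂)/(γ−1) = (6376 − 4476)/0.4 = 4751 J.
After step 1: P = 339.1 kPa, V = 13.2 L, T = 198 K.
Step 2 (isobaric): W = PΔV = (339.1 kPa)(7.98 − 13.2 L) = -1770 J.
W_total = 4751 − 1770 = 2981 J.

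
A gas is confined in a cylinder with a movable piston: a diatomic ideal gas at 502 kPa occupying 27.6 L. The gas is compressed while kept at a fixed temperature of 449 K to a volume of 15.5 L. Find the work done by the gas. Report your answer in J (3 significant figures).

Isothermal: W = nRT ln(V₂/V₁) = P₁V₁ ln(V₂/V₁).
P₁V₁ = (502 kPa)(27.6 L) = 13855 J.
W = 13855 × ln(15.5/27.6) = 13855 × -0.577
W_by_gas = -7994 J.

W ≈ -7990 J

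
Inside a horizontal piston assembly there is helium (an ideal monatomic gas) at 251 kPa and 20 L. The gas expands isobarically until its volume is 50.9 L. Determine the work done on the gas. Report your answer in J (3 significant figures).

Isobaric: W = P ΔV.
W = (251 kPa)(50.9 − 20 L) = (251)(30.9) = 7756 J.
Work on gas = −W_by = -7756 J.

W ≈ -7760 J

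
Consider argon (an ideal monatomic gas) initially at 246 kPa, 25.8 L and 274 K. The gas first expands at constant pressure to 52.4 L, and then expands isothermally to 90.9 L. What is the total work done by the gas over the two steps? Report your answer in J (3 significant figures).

W_total ≈ 13600 J

Step 1 (isobaric): W = PΔV = (246 kPa)(52.4 − 25.8 L) = 6544 J.
After step 1: P = 246 kPa, V = 52.4 L, T = 556.5 K.
Step 2 (isothermal): W = P₁V₁ ln(V₂/V₁) = (12890) ln(90.9/52.4) = 7101 J.
W_total = 6544 + 7101 = 13644 J.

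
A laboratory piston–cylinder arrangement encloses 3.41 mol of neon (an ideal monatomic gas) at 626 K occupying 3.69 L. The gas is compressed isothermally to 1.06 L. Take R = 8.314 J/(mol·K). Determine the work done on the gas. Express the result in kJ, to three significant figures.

W ≈ 22.1 kJ

Isothermal: W = nRT ln(V₂/V₁).
W = (3.41)(8.314)(626) × ln(1.06/3.69)
  = 17748 × -1.247
W_by_gas = -22138 J; work on gas = −W_by = 22138 J.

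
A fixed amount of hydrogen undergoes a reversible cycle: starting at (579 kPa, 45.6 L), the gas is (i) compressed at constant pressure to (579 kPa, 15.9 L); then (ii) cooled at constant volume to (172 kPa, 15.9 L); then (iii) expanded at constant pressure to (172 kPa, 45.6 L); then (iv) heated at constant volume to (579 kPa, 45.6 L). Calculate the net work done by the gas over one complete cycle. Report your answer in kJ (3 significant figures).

W_net ≈ -12.1 kJ

Constant-volume legs do no work.
W(i) = (579)(15.9 − 45.6) = -17196 J; W(iii) = (172)(45.6 − 15.9) = 5108 J.
W_net = -17196 + 5108 = -12088 J (the counter-clockwise enclosed area).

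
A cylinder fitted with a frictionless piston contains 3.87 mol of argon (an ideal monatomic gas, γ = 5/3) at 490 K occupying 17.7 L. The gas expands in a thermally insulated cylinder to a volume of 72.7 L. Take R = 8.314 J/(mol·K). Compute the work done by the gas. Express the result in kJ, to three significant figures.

Adiabatic: TV^(γ−1) = const with γ = 5/3.
T₂ = T₁ (V₁/V₂)^(γ−1) = 490 × (17.7/72.7)^0.667 = 490 × 0.3899 = 191.1 K.
W_by = nCᵥ(T₁ − T₂) = (3.87)(12.47)(490 − 191.1) = 14428 J.

W ≈ 14.4 kJ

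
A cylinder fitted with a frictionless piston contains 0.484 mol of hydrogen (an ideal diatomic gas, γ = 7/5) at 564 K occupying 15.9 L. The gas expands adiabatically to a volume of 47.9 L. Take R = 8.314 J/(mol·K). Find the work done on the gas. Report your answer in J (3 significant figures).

Adiabatic: TV^(γ−1) = const with γ = 7/5.
T₂ = T₁ (V₁/V₂)^(γ−1) = 564 × (15.9/47.9)^0.4 = 564 × 0.6433 = 362.8 K.
W_by = nCᵥ(T₁ − T₂) = (0.484)(20.79)(564 − 362.8) = 2024 J.
Work on gas = −W_by = -2024 J.

W ≈ -2020 J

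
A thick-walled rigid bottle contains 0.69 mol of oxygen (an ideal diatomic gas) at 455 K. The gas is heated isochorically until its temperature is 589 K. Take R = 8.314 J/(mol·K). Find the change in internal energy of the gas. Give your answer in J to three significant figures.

Constant volume ⇒ W = 0, so Q = ΔU = nCᵥΔT with Cᵥ = 5R/2 = 20.79 J/(mol·K).
ΔU = (0.69)(20.79)(589 − 455) = 1922 J.

ΔU ≈ 1920 J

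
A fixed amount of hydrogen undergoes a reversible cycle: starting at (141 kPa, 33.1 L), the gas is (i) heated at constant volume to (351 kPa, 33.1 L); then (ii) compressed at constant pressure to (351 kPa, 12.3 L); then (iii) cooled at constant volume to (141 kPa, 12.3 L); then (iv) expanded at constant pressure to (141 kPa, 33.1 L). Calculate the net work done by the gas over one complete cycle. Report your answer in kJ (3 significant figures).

Constant-volume legs do no work.
W(ii) = (351)(12.3 − 33.1) = -7301 J; W(iv) = (141)(33.1 − 12.3) = 2933 J.
W_net = -7301 + 2933 = -4368 J (the counter-clockwise enclosed area).

W_net ≈ -4.37 kJ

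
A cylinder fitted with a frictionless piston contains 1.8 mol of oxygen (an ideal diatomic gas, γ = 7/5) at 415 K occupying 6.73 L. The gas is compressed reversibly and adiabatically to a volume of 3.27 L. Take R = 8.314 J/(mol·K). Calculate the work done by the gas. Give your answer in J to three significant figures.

W ≈ -5200 J

Adiabatic: TV^(γ−1) = const with γ = 7/5.
T₂ = T₁ (V₁/V₂)^(γ−1) = 415 × (6.73/3.27)^0.4 = 415 × 1.335 = 553.9 K.
W_by = nCᵥ(T₁ − T₂) = (1.8)(20.79)(415 − 553.9) = -5197 J.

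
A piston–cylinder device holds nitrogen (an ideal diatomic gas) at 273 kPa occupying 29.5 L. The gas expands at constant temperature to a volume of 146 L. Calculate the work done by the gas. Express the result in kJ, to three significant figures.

Isothermal: W = nRT ln(V₂/V₁) = P₁V₁ ln(V₂/V₁).
P₁V₁ = (273 kPa)(29.5 L) = 8054 J.
W = 8054 × ln(146/29.5) = 8054 × 1.599
W_by_gas = 12879 J.

W ≈ 12.9 kJ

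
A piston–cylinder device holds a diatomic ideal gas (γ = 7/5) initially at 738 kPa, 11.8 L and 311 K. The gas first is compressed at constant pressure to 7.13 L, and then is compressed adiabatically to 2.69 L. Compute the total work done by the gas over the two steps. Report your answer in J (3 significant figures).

Step 1 (isobaric): W = PΔV = (738 kPa)(7.13 − 11.8 L) = -3446 J.
After step 1: P = 738 kPa, V = 7.13 L, T = 187.9 K.
Step 2 (adiabatic): W = (P₁V₁ − P₂V₂)/(γ−1) = (5262 − 7771)/0.4 = -6273 J.
W_total = -3446 − 6273 = -9719 J.

W_total ≈ -9720 J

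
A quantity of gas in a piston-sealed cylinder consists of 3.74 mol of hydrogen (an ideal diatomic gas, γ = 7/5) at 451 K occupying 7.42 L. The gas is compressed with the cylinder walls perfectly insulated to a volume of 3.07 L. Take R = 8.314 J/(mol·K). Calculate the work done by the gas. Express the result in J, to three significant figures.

W ≈ -14800 J

Adiabatic: TV^(γ−1) = const with γ = 7/5.
T₂ = T₁ (V₁/V₂)^(γ−1) = 451 × (7.42/3.07)^0.4 = 451 × 1.423 = 641.9 K.
W_by = nCᵥ(T₁ − T₂) = (3.74)(20.79)(451 − 641.9) = -14842 J.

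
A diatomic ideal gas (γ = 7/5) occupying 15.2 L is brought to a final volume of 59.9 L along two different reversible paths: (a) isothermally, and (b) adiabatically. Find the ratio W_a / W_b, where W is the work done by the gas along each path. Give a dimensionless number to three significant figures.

W_a / W_b ≈ 1.30

Path (a) isothermal: W = P₁V₁ ln(V₂/V₁) → W_a/(P₁V₁) = 1.371.
Path (b) adiabatic: W = P₁V₁(1 − (V₁/V₂)^(γ−1))/(γ−1) → W_b/(P₁V₁) = 1.056.
W_a / W_b = 1.371 / 1.056 = 1.299.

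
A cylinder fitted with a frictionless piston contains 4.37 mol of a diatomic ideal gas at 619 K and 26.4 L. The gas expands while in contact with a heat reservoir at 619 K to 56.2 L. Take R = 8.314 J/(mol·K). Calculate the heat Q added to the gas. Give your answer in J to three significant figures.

Q ≈ 17000 J

Isothermal ⇒ ΔU = 0, so Q = W = nRT ln(V₂/V₁).
Q = (4.37)(8.314)(619) ln(56.2/26.4) = 22490 × 0.7556 = 16992 J.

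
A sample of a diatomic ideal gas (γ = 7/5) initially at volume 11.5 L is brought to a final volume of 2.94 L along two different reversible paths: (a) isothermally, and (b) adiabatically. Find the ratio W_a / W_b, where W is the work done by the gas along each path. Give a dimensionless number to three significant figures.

W_a / W_b ≈ 0.752

Path (a) isothermal: W = P₁V₁ ln(V₂/V₁) → W_a/(P₁V₁) = -1.364.
Path (b) adiabatic: W = P₁V₁(1 − (V₁/V₂)^(γ−1))/(γ−1) → W_b/(P₁V₁) = -1.814.
W_a / W_b = -1.364 / -1.814 = 0.7519.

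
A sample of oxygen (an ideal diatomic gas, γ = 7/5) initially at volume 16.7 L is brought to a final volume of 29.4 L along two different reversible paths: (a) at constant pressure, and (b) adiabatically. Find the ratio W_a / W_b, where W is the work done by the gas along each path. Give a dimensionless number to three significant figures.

Path (a) isobaric: W = P₁(V₂ − V₁) → W_a/(P₁V₁) = 0.7605.
Path (b) adiabatic: W = P₁V₁(1 − (V₁/V₂)^(γ−1))/(γ−1) → W_b/(P₁V₁) = 0.5062.
W_a / W_b = 0.7605 / 0.5062 = 1.502.

W_a / W_b ≈ 1.50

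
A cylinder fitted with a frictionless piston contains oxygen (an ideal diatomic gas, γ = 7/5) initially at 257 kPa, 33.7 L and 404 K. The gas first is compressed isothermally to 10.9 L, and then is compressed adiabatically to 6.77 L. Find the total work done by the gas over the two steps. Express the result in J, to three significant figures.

Step 1 (isothermal): W = P₁V₁ ln(V₂/V₁) = (8661) ln(10.9/33.7) = -9776 J.
After step 1: P = 794.6 kPa, V = 10.9 L, T = 404 K.
Step 2 (adiabatic): W = (P₁V₁ − P₂V₂)/(γ−1) = (8661 − 10478)/0.4 = -4544 J.
W_total = -9776 − 4544 = -14320 J.

W_total ≈ -14300 J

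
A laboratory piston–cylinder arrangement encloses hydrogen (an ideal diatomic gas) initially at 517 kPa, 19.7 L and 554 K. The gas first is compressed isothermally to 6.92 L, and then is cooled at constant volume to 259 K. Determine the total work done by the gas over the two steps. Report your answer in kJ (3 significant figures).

Step 1 (isothermal): W = P₁V₁ ln(V₂/V₁) = (10185) ln(6.92/19.7) = -10655 J.
Step 2 (isochoric): W = 0 (constant volume).
W_total = -10655 + 0 = -10655 J.

W_total ≈ -10.7 kJ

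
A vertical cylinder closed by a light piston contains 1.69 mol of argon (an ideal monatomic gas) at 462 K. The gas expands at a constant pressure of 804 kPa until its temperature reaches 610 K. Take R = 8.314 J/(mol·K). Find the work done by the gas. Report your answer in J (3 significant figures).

Isobaric: W = P ΔV = nR ΔT.
W = (1.69)(8.314)(610 − 462) = 2079 J.

W ≈ 2080 J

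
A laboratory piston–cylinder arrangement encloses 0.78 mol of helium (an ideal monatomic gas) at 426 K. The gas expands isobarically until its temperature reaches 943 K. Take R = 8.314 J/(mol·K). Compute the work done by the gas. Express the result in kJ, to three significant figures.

W ≈ 3.35 kJ

Isobaric: W = P ΔV = nR ΔT.
W = (0.78)(8.314)(943 − 426) = 3353 J.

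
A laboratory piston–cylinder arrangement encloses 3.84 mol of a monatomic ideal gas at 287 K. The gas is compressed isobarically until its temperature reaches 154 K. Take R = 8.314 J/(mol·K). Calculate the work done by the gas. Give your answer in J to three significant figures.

W ≈ -4250 J

Isobaric: W = P ΔV = nR ΔT.
W = (3.84)(8.314)(154 − 287) = -4246 J.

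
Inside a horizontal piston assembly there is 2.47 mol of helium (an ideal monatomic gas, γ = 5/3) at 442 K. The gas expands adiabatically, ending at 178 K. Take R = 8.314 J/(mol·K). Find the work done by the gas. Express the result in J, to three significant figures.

W ≈ 8130 J

Adiabatic ⇒ Q = 0, so W_by = −ΔU = nCᵥ(T₁ − T₂).
Cᵥ = 3R/2 = 12.47 J/(mol·K).
W = (2.47)(12.47)(442 − 178) = 8132 J.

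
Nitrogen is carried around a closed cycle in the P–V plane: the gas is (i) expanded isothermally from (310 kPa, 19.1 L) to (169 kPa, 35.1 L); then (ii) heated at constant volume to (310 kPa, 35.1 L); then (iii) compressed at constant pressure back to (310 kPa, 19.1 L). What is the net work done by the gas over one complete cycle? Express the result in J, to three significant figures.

Leg (i): W = PᵢVᵢ ln(V_f/Vᵢ) = (5921) ln(35.1/19.1) = 3603 J.
Leg (ii): W = 0.
Leg (iii): W = PΔV = (310)(19.1 − 35.1) = -4960 J.
W_net = 3603 − 4960 = -1357 J.

W_net ≈ -1360 J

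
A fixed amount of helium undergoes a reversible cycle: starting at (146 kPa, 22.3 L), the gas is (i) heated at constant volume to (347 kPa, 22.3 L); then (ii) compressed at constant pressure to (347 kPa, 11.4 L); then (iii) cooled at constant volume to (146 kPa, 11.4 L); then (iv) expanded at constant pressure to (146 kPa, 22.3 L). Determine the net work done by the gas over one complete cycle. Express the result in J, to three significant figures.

W_net ≈ -2190 J

Constant-volume legs do no work.
W(ii) = (347)(11.4 − 22.3) = -3782 J; W(iv) = (146)(22.3 − 11.4) = 1591 J.
W_net = -3782 + 1591 = -2191 J (the counter-clockwise enclosed area).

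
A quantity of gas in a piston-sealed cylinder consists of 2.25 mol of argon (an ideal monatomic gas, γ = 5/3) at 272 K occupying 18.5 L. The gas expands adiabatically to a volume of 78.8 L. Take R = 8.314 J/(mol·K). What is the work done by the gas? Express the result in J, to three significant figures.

Adiabatic: TV^(γ−1) = const with γ = 5/3.
T₂ = T₁ (V₁/V₂)^(γ−1) = 272 × (18.5/78.8)^0.667 = 272 × 0.3806 = 103.5 K.
W_by = nCᵥ(T₁ − T₂) = (2.25)(12.47)(272 − 103.5) = 4728 J.

W ≈ 4730 J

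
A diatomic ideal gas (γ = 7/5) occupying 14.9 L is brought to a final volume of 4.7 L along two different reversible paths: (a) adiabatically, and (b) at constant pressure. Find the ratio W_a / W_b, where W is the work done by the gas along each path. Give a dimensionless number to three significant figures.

Path (a) adiabatic: W = P₁V₁(1 − (V₁/V₂)^(γ−1))/(γ−1) → W_a/(P₁V₁) = -1.466.
Path (b) isobaric: W = P₁(V₂ − V₁) → W_b/(P₁V₁) = -0.6846.
W_a / W_b = -1.466 / -0.6846 = 2.142.

W_a / W_b ≈ 2.14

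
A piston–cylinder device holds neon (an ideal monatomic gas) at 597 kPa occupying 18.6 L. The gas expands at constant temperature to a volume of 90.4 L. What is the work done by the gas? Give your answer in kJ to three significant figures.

Isothermal: W = nRT ln(V₂/V₁) = P₁V₁ ln(V₂/V₁).
P₁V₁ = (597 kPa)(18.6 L) = 11104 J.
W = 11104 × ln(90.4/18.6) = 11104 × 1.581
W_by_gas = 17557 J.

W ≈ 17.6 kJ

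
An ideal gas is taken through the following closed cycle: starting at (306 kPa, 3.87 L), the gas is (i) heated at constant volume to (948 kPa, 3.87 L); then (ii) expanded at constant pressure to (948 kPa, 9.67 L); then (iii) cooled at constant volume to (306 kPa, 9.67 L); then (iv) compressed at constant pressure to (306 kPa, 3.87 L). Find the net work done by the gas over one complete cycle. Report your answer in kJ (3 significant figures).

W_net ≈ 3.72 kJ

Constant-volume legs do no work.
W(ii) = (948)(9.67 − 3.87) = 5498 J; W(iv) = (306)(3.87 − 9.67) = -1775 J.
W_net = 5498 − 1775 = 3724 J (the clockwise enclosed area).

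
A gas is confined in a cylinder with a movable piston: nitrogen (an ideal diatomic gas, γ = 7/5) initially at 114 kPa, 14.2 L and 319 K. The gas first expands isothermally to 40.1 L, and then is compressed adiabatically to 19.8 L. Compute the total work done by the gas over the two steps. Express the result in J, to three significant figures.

Step 1 (isothermal): W = P₁V₁ ln(V₂/V₁) = (1619) ln(40.1/14.2) = 1681 J.
After step 1: P = 40.37 kPa, V = 40.1 L, T = 319 K.
Step 2 (adiabatic): W = (P₁V₁ − P₂V₂)/(γ−1) = (1619 − 2147)/0.4 = -1320 J.
W_total = 1681 − 1320 = 360.6 J.

W_total ≈ 361 J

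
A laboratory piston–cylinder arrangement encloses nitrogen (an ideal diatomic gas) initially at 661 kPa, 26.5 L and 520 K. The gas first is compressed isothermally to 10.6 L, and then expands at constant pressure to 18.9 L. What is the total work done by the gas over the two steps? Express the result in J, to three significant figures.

W_total ≈ -2330 J

Step 1 (isothermal): W = P₁V₁ ln(V₂/V₁) = (17516) ln(10.6/26.5) = -16050 J.
After step 1: P = 1652 kPa, V = 10.6 L, T = 520 K.
Step 2 (isobaric): W = PΔV = (1652 kPa)(18.9 − 10.6 L) = 13716 J.
W_total = -16050 + 13716 = -2334 J.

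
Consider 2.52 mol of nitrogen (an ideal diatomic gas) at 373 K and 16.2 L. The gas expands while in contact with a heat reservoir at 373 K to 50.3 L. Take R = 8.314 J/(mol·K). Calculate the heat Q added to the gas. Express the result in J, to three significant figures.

Q ≈ 8850 J

Isothermal ⇒ ΔU = 0, so Q = W = nRT ln(V₂/V₁).
Q = (2.52)(8.314)(373) ln(50.3/16.2) = 7815 × 1.133 = 8854 J.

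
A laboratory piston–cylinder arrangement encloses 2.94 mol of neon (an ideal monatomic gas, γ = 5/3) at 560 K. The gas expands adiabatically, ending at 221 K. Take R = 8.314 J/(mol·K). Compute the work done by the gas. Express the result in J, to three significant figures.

Adiabatic ⇒ Q = 0, so W_by = −ΔU = nCᵥ(T₁ − T₂).
Cᵥ = 3R/2 = 12.47 J/(mol·K).
W = (2.94)(12.47)(560 − 221) = 12429 J.

W ≈ 12400 J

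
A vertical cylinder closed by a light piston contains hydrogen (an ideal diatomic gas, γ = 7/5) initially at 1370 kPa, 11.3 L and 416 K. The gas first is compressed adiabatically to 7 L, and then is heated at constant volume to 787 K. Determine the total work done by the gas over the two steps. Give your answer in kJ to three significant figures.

Step 1 (adiabatic): W = (P₁V₁ − P₂V₂)/(γ−1) = (15481 − 18750)/0.4 = -8171 J.
Step 2 (isochoric): W = 0 (constant volume).
W_total = -8171 + 0 = -8171 J.

W_total ≈ -8.17 kJ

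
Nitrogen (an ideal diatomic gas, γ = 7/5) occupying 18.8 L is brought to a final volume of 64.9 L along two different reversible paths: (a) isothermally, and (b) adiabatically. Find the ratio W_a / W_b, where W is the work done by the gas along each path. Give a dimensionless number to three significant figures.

Path (a) isothermal: W = P₁V₁ ln(V₂/V₁) → W_a/(P₁V₁) = 1.239.
Path (b) adiabatic: W = P₁V₁(1 − (V₁/V₂)^(γ−1))/(γ−1) → W_b/(P₁V₁) = 0.977.
W_a / W_b = 1.239 / 0.977 = 1.268.

W_a / W_b ≈ 1.27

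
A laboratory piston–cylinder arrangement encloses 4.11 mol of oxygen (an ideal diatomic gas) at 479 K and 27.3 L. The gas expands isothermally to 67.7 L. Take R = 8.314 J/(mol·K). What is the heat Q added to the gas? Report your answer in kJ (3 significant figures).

Isothermal ⇒ ΔU = 0, so Q = W = nRT ln(V₂/V₁).
Q = (4.11)(8.314)(479) ln(67.7/27.3) = 16368 × 0.9082 = 14865 J.

Q ≈ 14.9 kJ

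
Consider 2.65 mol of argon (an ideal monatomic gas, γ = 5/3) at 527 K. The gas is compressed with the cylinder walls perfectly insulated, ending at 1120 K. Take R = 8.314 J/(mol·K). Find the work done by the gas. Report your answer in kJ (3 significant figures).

W ≈ -19.6 kJ

Adiabatic ⇒ Q = 0, so W_by = −ΔU = nCᵥ(T₁ − T₂).
Cᵥ = 3R/2 = 12.47 J/(mol·K).
W = (2.65)(12.47)(527 − 1120) = -19598 J.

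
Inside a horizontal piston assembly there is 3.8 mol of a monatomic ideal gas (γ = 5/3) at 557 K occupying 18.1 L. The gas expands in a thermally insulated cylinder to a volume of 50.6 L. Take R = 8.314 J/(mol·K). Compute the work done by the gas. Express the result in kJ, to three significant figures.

W ≈ 13.1 kJ

Adiabatic: TV^(γ−1) = const with γ = 5/3.
T₂ = T₁ (V₁/V₂)^(γ−1) = 557 × (18.1/50.6)^0.667 = 557 × 0.5039 = 280.7 K.
W_by = nCᵥ(T₁ − T₂) = (3.8)(12.47)(557 − 280.7) = 13095 J.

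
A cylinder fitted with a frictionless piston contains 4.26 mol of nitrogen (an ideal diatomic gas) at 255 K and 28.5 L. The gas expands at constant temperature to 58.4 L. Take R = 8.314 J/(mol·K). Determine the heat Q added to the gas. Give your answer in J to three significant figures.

Q ≈ 6480 J

Isothermal ⇒ ΔU = 0, so Q = W = nRT ln(V₂/V₁).
Q = (4.26)(8.314)(255) ln(58.4/28.5) = 9031 × 0.7174 = 6479 J.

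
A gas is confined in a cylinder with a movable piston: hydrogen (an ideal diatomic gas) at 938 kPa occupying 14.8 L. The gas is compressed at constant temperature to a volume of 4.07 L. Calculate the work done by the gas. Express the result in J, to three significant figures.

Isothermal: W = nRT ln(V₂/V₁) = P₁V₁ ln(V₂/V₁).
P₁V₁ = (938 kPa)(14.8 L) = 13882 J.
W = 13882 × ln(4.07/14.8) = 13882 × -1.291
W_by_gas = -17922 J.

W ≈ -17900 J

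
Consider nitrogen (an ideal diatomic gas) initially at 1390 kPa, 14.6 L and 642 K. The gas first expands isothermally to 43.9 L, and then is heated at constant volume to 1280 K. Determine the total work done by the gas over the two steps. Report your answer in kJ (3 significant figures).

Step 1 (isothermal): W = P₁V₁ ln(V₂/V₁) = (20294) ln(43.9/14.6) = 22342 J.
Step 2 (isochoric): W = 0 (constant volume).
W_total = 22342 + 0 = 22342 J.

W_total ≈ 22.3 kJ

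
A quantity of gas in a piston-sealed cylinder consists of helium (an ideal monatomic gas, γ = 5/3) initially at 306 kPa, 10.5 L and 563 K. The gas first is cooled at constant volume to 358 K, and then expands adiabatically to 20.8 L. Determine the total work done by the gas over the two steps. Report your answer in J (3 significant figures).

Step 1 (isochoric): W = 0 (constant volume).
After step 1: P = 194.6 kPa (V unchanged).
Step 2 (adiabatic): W = (P₁V₁ − P₂V₂)/(γ−1) = (2043 − 1295)/0.667 = 1122 J.
W_total = 0 + 1122 = 1122 J.

W_total ≈ 1120 J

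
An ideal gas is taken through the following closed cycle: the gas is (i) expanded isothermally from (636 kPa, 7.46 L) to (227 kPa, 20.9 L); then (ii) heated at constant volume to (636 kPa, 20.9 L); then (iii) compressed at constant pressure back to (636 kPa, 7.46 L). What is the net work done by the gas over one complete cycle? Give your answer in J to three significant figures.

Leg (i): W = PᵢVᵢ ln(V_f/Vᵢ) = (4745) ln(20.9/7.46) = 4888 J.
Leg (ii): W = 0.
Leg (iii): W = PΔV = (636)(7.46 − 20.9) = -8548 J.
W_net = 4888 − 8548 = -3660 J.

W_net ≈ -3660 J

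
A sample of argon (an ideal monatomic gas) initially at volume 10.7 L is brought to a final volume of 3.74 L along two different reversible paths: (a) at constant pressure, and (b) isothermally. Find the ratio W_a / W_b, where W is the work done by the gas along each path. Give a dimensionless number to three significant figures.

W_a / W_b ≈ 0.619

Path (a) isobaric: W = P₁(V₂ − V₁) → W_a/(P₁V₁) = -0.6505.
Path (b) isothermal: W = P₁V₁ ln(V₂/V₁) → W_b/(P₁V₁) = -1.051.
W_a / W_b = -0.6505 / -1.051 = 0.6188.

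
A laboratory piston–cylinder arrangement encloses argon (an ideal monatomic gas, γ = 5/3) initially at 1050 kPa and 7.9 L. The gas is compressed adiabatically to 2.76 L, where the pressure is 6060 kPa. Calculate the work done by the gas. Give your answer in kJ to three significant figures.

Adiabatic: W = (P₁V₁ − P₂V₂)/(γ − 1) with γ = 5/3.
P₁V₁ = 8295 J, P₂V₂ = 16726 J.
W = (8295 − 16726) / 0.6667 = -12646 J.

W ≈ -12.6 kJ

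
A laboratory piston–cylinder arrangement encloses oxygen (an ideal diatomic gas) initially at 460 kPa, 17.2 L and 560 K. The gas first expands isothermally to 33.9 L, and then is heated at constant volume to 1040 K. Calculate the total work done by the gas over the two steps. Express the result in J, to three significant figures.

W_total ≈ 5370 J

Step 1 (isothermal): W = P₁V₁ ln(V₂/V₁) = (7912) ln(33.9/17.2) = 5368 J.
Step 2 (isochoric): W = 0 (constant volume).
W_total = 5368 + 0 = 5368 J.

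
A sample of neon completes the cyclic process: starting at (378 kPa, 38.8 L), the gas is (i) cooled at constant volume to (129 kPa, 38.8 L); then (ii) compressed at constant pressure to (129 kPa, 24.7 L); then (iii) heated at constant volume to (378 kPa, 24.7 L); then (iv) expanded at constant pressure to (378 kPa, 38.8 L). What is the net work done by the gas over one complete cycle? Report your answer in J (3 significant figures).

W_net ≈ 3510 J

Constant-volume legs do no work.
W(ii) = (129)(24.7 − 38.8) = -1819 J; W(iv) = (378)(38.8 − 24.7) = 5330 J.
W_net = -1819 + 5330 = 3511 J (the clockwise enclosed area).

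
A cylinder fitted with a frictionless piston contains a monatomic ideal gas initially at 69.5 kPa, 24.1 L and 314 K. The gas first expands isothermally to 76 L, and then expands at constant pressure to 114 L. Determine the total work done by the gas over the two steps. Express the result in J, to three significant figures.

Step 1 (isothermal): W = P₁V₁ ln(V₂/V₁) = (1675) ln(76/24.1) = 1924 J.
After step 1: P = 22.04 kPa, V = 76 L, T = 314 K.
Step 2 (isobaric): W = PΔV = (22.04 kPa)(114 − 76 L) = 837.5 J.
W_total = 1924 + 837.5 = 2761 J.

W_total ≈ 2760 J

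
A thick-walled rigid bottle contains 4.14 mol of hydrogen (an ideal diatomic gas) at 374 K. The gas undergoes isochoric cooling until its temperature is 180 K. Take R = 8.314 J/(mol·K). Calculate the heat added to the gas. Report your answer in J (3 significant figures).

Constant volume ⇒ W = 0, so Q = ΔU = nCᵥΔT with Cᵥ = 5R/2 = 20.79 J/(mol·K).
ΔU = (4.14)(20.79)(180 − 374) = -16694 J.

Q ≈ -16700 J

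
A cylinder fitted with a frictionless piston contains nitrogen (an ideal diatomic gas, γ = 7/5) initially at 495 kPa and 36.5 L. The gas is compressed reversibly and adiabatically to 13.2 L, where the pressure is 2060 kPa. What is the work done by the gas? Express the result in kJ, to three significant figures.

Adiabatic: W = (P₁V₁ − P₂V₂)/(γ − 1) with γ = 7/5.
P₁V₁ = 18068 J, P₂V₂ = 27192 J.
W = (18068 − 27192) / 0.4 = -22811 J.

W ≈ -22.8 kJ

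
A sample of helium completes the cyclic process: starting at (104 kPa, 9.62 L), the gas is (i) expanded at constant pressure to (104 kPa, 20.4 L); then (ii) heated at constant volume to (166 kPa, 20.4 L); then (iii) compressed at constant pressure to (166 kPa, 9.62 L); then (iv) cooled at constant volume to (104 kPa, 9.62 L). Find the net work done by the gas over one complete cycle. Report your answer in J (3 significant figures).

Constant-volume legs do no work.
W(i) = (104)(20.4 − 9.62) = 1121 J; W(iii) = (166)(9.62 − 20.4) = -1789 J.
W_net = 1121 − 1789 = -668.4 J (the counter-clockwise enclosed area).

W_net ≈ -668 J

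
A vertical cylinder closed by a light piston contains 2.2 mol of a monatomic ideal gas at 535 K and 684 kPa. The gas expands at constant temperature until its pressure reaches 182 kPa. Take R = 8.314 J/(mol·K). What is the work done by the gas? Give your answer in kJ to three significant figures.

W ≈ 13.0 kJ

Isothermal process: W = nRT ln(V₂/V₁) = nRT ln(P₁/P₂).
W = (2.2)(8.314)(535) × ln(684/182)
  = 9786 × ln(3.758) = 9786 × 1.324
W_by_gas = 12956 J.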